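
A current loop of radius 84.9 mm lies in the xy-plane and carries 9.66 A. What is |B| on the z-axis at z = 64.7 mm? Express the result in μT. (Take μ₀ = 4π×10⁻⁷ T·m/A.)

On the axis of a circular loop, B = μ₀IR² / [2(R²+z²)^(3/2)].
R² + z² = (0.0849)² + (0.0647)² = 0.01139 m², and (R²+z²)^(3/2) = 1.22×10⁻³ m³.
B = (4π×10⁻⁷ × 9.66 × 0.007208) / (2 × 1.22×10⁻³) = 3.60×10⁻⁵ T.

B ≈ 36.0 μT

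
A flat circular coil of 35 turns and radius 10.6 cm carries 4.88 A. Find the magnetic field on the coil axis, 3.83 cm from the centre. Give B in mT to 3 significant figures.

For an N-turn flat coil, B = Nμ₀IR²/[2(R²+z²)^(3/2)] with R = 0.106 m, z = 0.0383 m.
B = 35 × 2.41×10⁻⁵ T = 8.42×10⁻⁴ T.

B ≈ 0.842 mT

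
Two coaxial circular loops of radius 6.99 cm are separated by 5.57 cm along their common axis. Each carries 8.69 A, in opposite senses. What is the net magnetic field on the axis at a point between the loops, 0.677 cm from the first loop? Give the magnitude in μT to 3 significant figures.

Each loop contributes B = μ₀IR²/[2(R²+z²)^(3/2)] on the axis, with z measured from that loop.
Loop 1 (z = 0.00677 m): B₁ = 7.70×10⁻⁵ T. Loop 2 (z = 0.04893 m): B₂ = 4.29×10⁻⁵ T.
The fields oppose: B = |B₁ − B₂| = 3.41×10⁻⁵ T.

B ≈ 34.1 μT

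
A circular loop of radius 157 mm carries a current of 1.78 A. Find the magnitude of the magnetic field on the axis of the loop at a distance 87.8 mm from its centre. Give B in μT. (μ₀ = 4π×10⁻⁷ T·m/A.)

B ≈ 4.74 μT

On the axis of a circular loop, B = μ₀IR² / [2(R²+z²)^(3/2)].
R² + z² = (0.157)² + (0.0878)² = 0.03236 m², and (R²+z²)^(3/2) = 5.82×10⁻³ m³.
B = (4π×10⁻⁷ × 1.78 × 0.02465) / (2 × 5.82×10⁻³) = 4.74×10⁻⁶ T.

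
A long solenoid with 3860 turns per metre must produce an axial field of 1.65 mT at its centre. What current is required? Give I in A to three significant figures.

I ≈ 0.340 A

Inside a long solenoid B = μ₀nI with n = 3860 m⁻¹, so I = B/(μ₀n).
I = 1.65×10⁻³ / (4π×10⁻⁷ × 3860) = 0.340 A.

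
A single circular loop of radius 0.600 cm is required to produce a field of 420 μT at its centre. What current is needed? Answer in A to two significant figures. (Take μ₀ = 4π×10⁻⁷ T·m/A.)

I ≈ 4.0 A

At the centre of a circular loop B = μ₀I/(2R), so I = 2RB/μ₀.
With R = 0.006 m, I = 2 × 0.006 × 4.20×10⁻⁴ / (4π×10⁻⁷) = 4.01 A.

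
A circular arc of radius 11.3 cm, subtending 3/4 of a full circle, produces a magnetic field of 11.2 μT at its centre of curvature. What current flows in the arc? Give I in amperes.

For a circular arc, B = μ₀Iφ/(4πR) with φ in radians; here φ = 4.712 rad.
So I = 4πRB/(μ₀φ) = 4π × 0.113 × 1.12×10⁻⁵ / (4π×10⁻⁷ × 4.712) = 2.69 A.

I ≈ 2.69 A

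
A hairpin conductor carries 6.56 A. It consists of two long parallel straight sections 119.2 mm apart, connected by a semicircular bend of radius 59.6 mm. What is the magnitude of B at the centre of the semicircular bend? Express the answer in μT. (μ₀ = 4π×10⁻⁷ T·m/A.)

The semicircular arc contributes B_arc = μ₀I·π/(4πR) = μ₀I/(4R) = 3.46×10⁻⁵ T.
Each semi-infinite lead is at perpendicular distance R = 0.0596 m from the centre, with the perpendicular foot at its near end, so it contributes μ₀I/(4πR); both point the same way, together 2.20×10⁻⁵ T.
Arc and leads all point the same direction: B = 3.46×10⁻⁵ + 2.20×10⁻⁵ = 5.66×10⁻⁵ T.

B ≈ 56.6 μT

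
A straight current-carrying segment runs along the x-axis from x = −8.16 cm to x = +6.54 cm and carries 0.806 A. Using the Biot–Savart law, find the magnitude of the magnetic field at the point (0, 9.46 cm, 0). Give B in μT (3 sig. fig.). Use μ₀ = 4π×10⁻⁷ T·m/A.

For a finite straight segment, B = (μ₀I/4πd)(sinθ₁ + sinθ₂), where θ₁, θ₂ are the angles from the perpendicular to each end.
The perpendicular distance is d = 0.0946 m; the end-offsets along the wire are a = 0.0816 m and b = 0.0654 m.
sinθ₁ = 0.0816/√(0.0816²+0.0946²) = 0.6532; sinθ₂ = 0.0654/√(0.0654²+0.0946²) = 0.5687.
B = (4π×10⁻⁷ × 0.806) / (4π × 0.0946) × (0.6532 + 0.5687) = 1.04×10⁻⁶ T.

B ≈ 1.04 μT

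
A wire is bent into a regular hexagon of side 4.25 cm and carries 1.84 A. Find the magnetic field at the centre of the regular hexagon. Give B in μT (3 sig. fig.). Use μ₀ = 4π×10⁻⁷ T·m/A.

Each side is a finite straight segment at perpendicular distance d = a/(2 tan(π/6)) = 0.03681 m from the centre, with end-angles ±π/6.
One side contributes B₁ = (μ₀I/4πd)·2 sin(π/6) = 5.00×10⁻⁶ T.
All 6 sides add in the same direction: B = 6 × 5.00×10⁻⁶ = 3.00×10⁻⁵ T.

B ≈ 30.0 μT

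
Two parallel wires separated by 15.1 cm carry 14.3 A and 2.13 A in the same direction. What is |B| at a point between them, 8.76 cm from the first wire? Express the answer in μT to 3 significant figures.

Each long wire gives B = μ₀I/(2πd). Distances are d₁ = 0.0876 m and d₂ = 0.0634 m.
B₁ = 3.26×10⁻⁵ T, B₂ = 6.72×10⁻⁶ T.
Between parallel currents the two contributions point in opposite directions, so they subtract. B = |B₁ − B₂| = |3.26×10⁻⁵ − 6.72×10⁻⁶| = 2.59×10⁻⁵ T.

B ≈ 25.9 μT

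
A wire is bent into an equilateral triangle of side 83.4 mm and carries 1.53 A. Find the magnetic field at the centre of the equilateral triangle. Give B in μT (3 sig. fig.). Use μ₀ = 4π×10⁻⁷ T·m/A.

B ≈ 33.0 μT

Each side is a finite straight segment at perpendicular distance d = a/(2 tan(π/3)) = 0.02408 m from the centre, with end-angles ±π/3.
One side contributes B₁ = (μ₀I/4πd)·2 sin(π/3) = 1.10×10⁻⁵ T.
All 3 sides add in the same direction: B = 3 × 1.10×10⁻⁵ = 3.30×10⁻⁵ T.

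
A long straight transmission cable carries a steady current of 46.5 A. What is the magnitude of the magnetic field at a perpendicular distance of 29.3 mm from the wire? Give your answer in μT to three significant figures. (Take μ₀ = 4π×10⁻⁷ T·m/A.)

For an infinitely long straight wire, B = μ₀I/(2πd).
B = (4π×10⁻⁷ × 46.5) / (2π × 0.0293) = 3.17×10⁻⁴ T.

B ≈ 317 μT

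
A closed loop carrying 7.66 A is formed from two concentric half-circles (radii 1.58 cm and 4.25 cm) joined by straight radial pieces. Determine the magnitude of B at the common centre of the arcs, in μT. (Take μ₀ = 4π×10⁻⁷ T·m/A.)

The radial connectors point toward the centre, so dl × r̂ = 0 and they contribute nothing.
Each semicircle gives μ₀I/(4R): inner arc 1.52×10⁻⁴ T, outer arc 5.66×10⁻⁵ T.
The two arcs carry current in opposite angular senses, so their fields oppose: B = |1.52×10⁻⁴ − 5.66×10⁻⁵| = 9.57×10⁻⁵ T.

B ≈ 95.7 μT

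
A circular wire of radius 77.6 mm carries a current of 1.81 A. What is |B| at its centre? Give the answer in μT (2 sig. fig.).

B ≈ 15 μT

At the centre of a circular loop the Biot–Savart law gives B = μ₀I/(2R).
B = (4π×10⁻⁷ × 1.81) / (2 × 0.0776) = 1.47×10⁻⁵ T.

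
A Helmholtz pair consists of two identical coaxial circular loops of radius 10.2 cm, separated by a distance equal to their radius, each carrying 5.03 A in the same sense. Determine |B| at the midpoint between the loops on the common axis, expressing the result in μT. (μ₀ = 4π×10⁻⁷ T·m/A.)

Each loop contributes B = μ₀IR²/[2(R²+z²)^(3/2)] on the axis, with z measured from that loop.
Loop 1 (z = 0.051 m): B₁ = 2.22×10⁻⁵ T. Loop 2 (z = 0.051 m): B₂ = 2.22×10⁻⁵ T.
The fields add: B = B₁ + B₂ = 4.43×10⁻⁵ T.

B ≈ 44.3 μT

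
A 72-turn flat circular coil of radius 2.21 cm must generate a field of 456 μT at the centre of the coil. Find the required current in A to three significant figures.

I ≈ 0.223 A

For an N-turn coil, B = Nμ₀I/(2R) with R = 0.0221 m, so I = 2RB/(Nμ₀) = 2 × 0.0221 × 4.56×10⁻⁴ / (72 × 4π×10⁻⁷) = 0.223 A.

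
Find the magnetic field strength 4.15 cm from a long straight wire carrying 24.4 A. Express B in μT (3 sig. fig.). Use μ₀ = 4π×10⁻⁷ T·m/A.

For an infinitely long straight wire, B = μ₀I/(2πd).
B = (4π×10⁻⁷ × 24.4) / (2π × 0.0415) = 1.18×10⁻⁴ T.

B ≈ 118 μT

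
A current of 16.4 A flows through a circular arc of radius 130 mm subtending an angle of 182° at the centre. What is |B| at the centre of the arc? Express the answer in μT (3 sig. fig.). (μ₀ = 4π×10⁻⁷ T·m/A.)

The Biot–Savart field of a circular arc at its centre is B = μ₀Iφ/(4πR), with φ = 3.176 rad.
B = (4π×10⁻⁷ × 16.4 × 3.176) / (4π × 0.13) = 4.01×10⁻⁵ T.

B ≈ 40.1 μT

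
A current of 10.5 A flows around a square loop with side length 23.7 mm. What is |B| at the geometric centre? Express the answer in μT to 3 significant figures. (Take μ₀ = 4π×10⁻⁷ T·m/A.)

B ≈ 501 μT

Each side is a finite straight segment at perpendicular distance d = a/(2 tan(π/4)) = 0.01185 m from the centre, with end-angles ±π/4.
One side contributes B₁ = (μ₀I/4πd)·2 sin(π/4) = 1.25×10⁻⁴ T.
All 4 sides add in the same direction: B = 4 × 1.25×10⁻⁴ = 5.01×10⁻⁴ T.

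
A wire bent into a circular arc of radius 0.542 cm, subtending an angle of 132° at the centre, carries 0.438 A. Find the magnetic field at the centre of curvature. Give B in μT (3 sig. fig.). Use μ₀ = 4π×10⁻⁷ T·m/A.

B ≈ 18.6 μT

The Biot–Savart field of a circular arc at its centre is B = μ₀Iφ/(4πR), with φ = 2.304 rad.
B = (4π×10⁻⁷ × 0.438 × 2.304) / (4π × 0.00542) = 1.86×10⁻⁵ T.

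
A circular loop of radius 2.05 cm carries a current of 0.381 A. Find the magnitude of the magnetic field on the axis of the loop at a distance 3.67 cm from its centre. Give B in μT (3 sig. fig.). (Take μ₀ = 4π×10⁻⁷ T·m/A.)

B ≈ 1.35 μT

On the axis of a circular loop, B = μ₀IR² / [2(R²+z²)^(3/2)].
R² + z² = (0.0205)² + (0.0367)² = 0.001767 m², and (R²+z²)^(3/2) = 7.43×10⁻⁵ m³.
B = (4π×10⁻⁷ × 0.381 × 0.0004202) / (2 × 7.43×10⁻⁵) = 1.35×10⁻⁶ T.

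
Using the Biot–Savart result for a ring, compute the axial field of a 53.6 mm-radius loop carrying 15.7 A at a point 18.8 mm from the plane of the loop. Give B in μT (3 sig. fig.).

B ≈ 155 μT

On the axis of a circular loop, B = μ₀IR² / [2(R²+z²)^(3/2)].
R² + z² = (0.0536)² + (0.0188)² = 0.003226 m², and (R²+z²)^(3/2) = 1.83×10⁻⁴ m³.
B = (4π×10⁻⁷ × 15.7 × 0.002873) / (2 × 1.83×10⁻⁴) = 1.55×10⁻⁴ T.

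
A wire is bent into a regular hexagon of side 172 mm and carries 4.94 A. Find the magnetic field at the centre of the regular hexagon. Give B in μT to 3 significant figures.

B ≈ 19.9 μT

Each side is a finite straight segment at perpendicular distance d = a/(2 tan(π/6)) = 0.149 m from the centre, with end-angles ±π/6.
One side contributes B₁ = (μ₀I/4πd)·2 sin(π/6) = 3.32×10⁻⁶ T.
All 6 sides add in the same direction: B = 6 × 3.32×10⁻⁶ = 1.99×10⁻⁵ T.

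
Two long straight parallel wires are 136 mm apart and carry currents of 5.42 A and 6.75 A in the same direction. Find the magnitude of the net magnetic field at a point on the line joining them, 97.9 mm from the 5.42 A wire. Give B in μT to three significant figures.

Each long wire gives B = μ₀I/(2πd). Distances are d₁ = 0.0979 m and d₂ = 0.0381 m.
B₁ = 1.11×10⁻⁵ T, B₂ = 3.54×10⁻⁵ T.
Between parallel currents the two contributions point in opposite directions, so they subtract. B = |B₁ − B₂| = |1.11×10⁻⁵ − 3.54×10⁻⁵| = 2.44×10⁻⁵ T.

B ≈ 24.4 μT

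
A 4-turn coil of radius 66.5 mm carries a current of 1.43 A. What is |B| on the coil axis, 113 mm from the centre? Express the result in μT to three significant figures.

For an N-turn flat coil, B = Nμ₀IR²/[2(R²+z²)^(3/2)] with R = 0.0665 m, z = 0.113 m.
B = 4 × 1.76×10⁻⁶ T = 7.05×10⁻⁶ T.

B ≈ 7.05 μT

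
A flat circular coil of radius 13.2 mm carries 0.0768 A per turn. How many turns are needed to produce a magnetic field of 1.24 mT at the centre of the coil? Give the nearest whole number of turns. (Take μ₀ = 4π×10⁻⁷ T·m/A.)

For an N-turn coil, B = Nμ₀I/(2R). A single turn gives B₁ = 3.66×10⁻⁶ T with R = 0.0132 m.
N = B/B₁ = 1.24×10⁻³ / 3.66×10⁻⁶ = 339.20.

N = 339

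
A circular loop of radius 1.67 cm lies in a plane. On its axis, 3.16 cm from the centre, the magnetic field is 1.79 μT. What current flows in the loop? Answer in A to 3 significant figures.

On the axis of a loop, B = μ₀IR²/[2(R²+z²)^(3/2)], so I = 2B(R²+z²)^(3/2)/(μ₀R²).
R² + z² = 0.0002789 + 0.0009986 = 0.001277 m²; raised to 3/2 gives 4.57×10⁻⁵ m³.
I = 2 × 1.79×10⁻⁶ × 4.57×10⁻⁵ / (1.26×10⁻⁶ × 0.0002789) = 0.466 A.

I ≈ 0.466 A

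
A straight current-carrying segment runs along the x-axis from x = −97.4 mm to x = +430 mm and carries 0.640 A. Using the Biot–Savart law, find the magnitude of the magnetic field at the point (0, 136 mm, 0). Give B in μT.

B ≈ 0.723 μT

For a finite straight segment, B = (μ₀I/4πd)(sinθ₁ + sinθ₂), where θ₁, θ₂ are the angles from the perpendicular to each end.
The perpendicular distance is d = 0.136 m; the end-offsets along the wire are a = 0.0974 m and b = 0.43 m.
sinθ₁ = 0.0974/√(0.0974²+0.136²) = 0.5823; sinθ₂ = 0.43/√(0.43²+0.136²) = 0.9534.
B = (4π×10⁻⁷ × 0.640) / (4π × 0.136) × (0.5823 + 0.9534) = 7.23×10⁻⁷ T.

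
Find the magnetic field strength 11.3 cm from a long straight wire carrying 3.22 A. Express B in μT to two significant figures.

For an infinitely long straight wire, B = μ₀I/(2πd).
B = (4π×10⁻⁷ × 3.22) / (2π × 0.113) = 5.70×10⁻⁶ T.

B ≈ 5.7 μT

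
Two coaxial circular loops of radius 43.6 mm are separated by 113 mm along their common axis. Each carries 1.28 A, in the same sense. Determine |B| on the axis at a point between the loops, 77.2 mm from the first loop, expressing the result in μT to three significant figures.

Each loop contributes B = μ₀IR²/[2(R²+z²)^(3/2)] on the axis, with z measured from that loop.
Loop 1 (z = 0.0772 m): B₁ = 2.19×10⁻⁶ T. Loop 2 (z = 0.0358 m): B₂ = 8.52×10⁻⁶ T.
The fields add: B = B₁ + B₂ = 1.07×10⁻⁵ T.

B ≈ 10.7 μT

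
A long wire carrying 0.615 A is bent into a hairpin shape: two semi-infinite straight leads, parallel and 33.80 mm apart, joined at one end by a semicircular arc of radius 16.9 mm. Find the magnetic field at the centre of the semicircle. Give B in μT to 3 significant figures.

The semicircular arc contributes B_arc = μ₀I·π/(4πR) = μ₀I/(4R) = 1.14×10⁻⁵ T.
Each semi-infinite lead is at perpendicular distance R = 0.0169 m from the centre, with the perpendicular foot at its near end, so it contributes μ₀I/(4πR); both point the same way, together 7.28×10⁻⁶ T.
Arc and leads all point the same direction: B = 1.14×10⁻⁵ + 7.28×10⁻⁶ = 1.87×10⁻⁵ T.

B ≈ 18.7 μT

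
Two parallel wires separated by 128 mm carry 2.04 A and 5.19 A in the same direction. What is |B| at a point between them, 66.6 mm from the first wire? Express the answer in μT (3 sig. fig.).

B ≈ 10.8 μT

Each long wire gives B = μ₀I/(2πd). Distances are d₁ = 0.0666 m and d₂ = 0.0614 m.
B₁ = 6.13×10⁻⁶ T, B₂ = 1.69×10⁻⁵ T.
Between parallel currents the two contributions point in opposite directions, so they subtract. B = |B₁ − B₂| = |6.13×10⁻⁶ − 1.69×10⁻⁵| = 1.08×10⁻⁵ T.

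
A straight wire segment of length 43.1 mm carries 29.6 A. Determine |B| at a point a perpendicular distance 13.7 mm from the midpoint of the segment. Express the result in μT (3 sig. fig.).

B ≈ 365 μT

For a finite straight segment, B = (μ₀I/4πd)(sinθ₁ + sinθ₂), where θ₁, θ₂ are the angles from the perpendicular to each end.
The perpendicular from the point meets the wire at its midpoint, so each end is L/2 = 0.02155 m away along the wire.
sinθ₁ = 0.02155/√(0.02155²+0.0137²) = 0.8439; sinθ₂ = 0.02155/√(0.02155²+0.0137²) = 0.8439.
B = (4π×10⁻⁷ × 29.6) / (4π × 0.0137) × (0.8439 + 0.8439) = 3.65×10⁻⁴ T.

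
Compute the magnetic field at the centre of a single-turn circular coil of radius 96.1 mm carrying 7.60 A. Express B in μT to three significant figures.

At the centre of a circular loop the Biot–Savart law gives B = μ₀I/(2R).
B = (4π×10⁻⁷ × 7.60) / (2 × 0.0961) = 4.97×10⁻⁵ T.

B ≈ 49.7 μT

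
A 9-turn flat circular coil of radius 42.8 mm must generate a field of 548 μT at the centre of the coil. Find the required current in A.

For an N-turn coil, B = Nμ₀I/(2R) with R = 0.0428 m, so I = 2RB/(Nμ₀) = 2 × 0.0428 × 5.48×10⁻⁴ / (9 × 4π×10⁻⁷) = 4.15 A.

I ≈ 4.15 A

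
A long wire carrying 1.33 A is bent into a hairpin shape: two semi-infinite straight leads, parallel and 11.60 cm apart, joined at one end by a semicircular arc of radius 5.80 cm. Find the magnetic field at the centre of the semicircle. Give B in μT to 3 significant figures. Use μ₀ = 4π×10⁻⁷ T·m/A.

B ≈ 11.8 μT

The semicircular arc contributes B_arc = μ₀I·π/(4πR) = μ₀I/(4R) = 7.20×10⁻⁶ T.
Each semi-infinite lead is at perpendicular distance R = 0.058 m from the centre, with the perpendicular foot at its near end, so it contributes μ₀I/(4πR); both point the same way, together 4.59×10⁻⁶ T.
Arc and leads all point the same direction: B = 7.20×10⁻⁶ + 4.59×10⁻⁶ = 1.18×10⁻⁵ T.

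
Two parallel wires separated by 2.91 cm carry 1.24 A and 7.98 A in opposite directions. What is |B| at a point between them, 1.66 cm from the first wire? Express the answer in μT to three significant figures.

Each long wire gives B = μ₀I/(2πd). Distances are d₁ = 0.0166 m and d₂ = 0.0125 m.
B₁ = 1.49×10⁻⁵ T, B₂ = 1.28×10⁻⁴ T.
Between antiparallel currents both contributions point the same way, so they add. B = B₁ + B₂ = 1.49×10⁻⁵ + 1.28×10⁻⁴ = 1.43×10⁻⁴ T.

B ≈ 143 μT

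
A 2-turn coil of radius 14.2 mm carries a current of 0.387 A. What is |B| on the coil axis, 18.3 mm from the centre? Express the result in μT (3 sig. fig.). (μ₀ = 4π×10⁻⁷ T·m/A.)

For an N-turn flat coil, B = Nμ₀IR²/[2(R²+z²)^(3/2)] with R = 0.0142 m, z = 0.0183 m.
B = 2 × 3.95×10⁻⁶ T = 7.89×10⁻⁶ T.

B ≈ 7.89 μT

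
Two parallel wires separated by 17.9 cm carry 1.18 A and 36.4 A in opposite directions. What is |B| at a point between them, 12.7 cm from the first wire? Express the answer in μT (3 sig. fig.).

Each long wire gives B = μ₀I/(2πd). Distances are d₁ = 0.127 m and d₂ = 0.052 m.
B₁ = 1.86×10⁻⁶ T, B₂ = 1.40×10⁻⁴ T.
Between antiparallel currents both contributions point the same way, so they add. B = B₁ + B₂ = 1.86×10⁻⁶ + 1.40×10⁻⁴ = 1.42×10⁻⁴ T.

B ≈ 142 μT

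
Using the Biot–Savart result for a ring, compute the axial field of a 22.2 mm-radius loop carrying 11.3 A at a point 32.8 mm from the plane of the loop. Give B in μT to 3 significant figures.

B ≈ 56.3 μT

On the axis of a circular loop, B = μ₀IR² / [2(R²+z²)^(3/2)].
R² + z² = (0.0222)² + (0.0328)² = 0.001569 m², and (R²+z²)^(3/2) = 6.21×10⁻⁵ m³.
B = (4π×10⁻⁷ × 11.3 × 0.0004928) / (2 × 6.21×10⁻⁵) = 5.63×10⁻⁵ T.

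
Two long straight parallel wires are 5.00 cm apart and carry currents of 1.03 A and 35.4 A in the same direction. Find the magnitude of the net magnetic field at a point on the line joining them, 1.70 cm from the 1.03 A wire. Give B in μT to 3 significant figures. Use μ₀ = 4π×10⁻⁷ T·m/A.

Each long wire gives B = μ₀I/(2πd). Distances are d₁ = 0.017 m and d₂ = 0.033 m.
B₁ = 1.21×10⁻⁵ T, B₂ = 2.15×10⁻⁴ T.
Between parallel currents the two contributions point in opposite directions, so they subtract. B = |B₁ − B₂| = |1.21×10⁻⁵ − 2.15×10⁻⁴| = 2.02×10⁻⁴ T.

B ≈ 202 μT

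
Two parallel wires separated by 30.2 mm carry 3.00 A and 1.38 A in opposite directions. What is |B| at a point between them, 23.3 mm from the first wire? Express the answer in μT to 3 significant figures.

Each long wire gives B = μ₀I/(2πd). Distances are d₁ = 0.0233 m and d₂ = 0.0069 m.
B₁ = 2.58×10⁻⁵ T, B₂ = 4.00×10⁻⁵ T.
Between antiparallel currents both contributions point the same way, so they add. B = B₁ + B₂ = 2.58×10⁻⁵ + 4.00×10⁻⁵ = 6.58×10⁻⁵ T.

B ≈ 65.8 μT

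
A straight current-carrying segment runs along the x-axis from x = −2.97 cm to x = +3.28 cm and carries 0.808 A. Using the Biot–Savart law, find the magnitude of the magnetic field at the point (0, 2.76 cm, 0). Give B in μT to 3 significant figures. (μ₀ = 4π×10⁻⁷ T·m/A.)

For a finite straight segment, B = (μ₀I/4πd)(sinθ₁ + sinθ₂), where θ₁, θ₂ are the angles from the perpendicular to each end.
The perpendicular distance is d = 0.0276 m; the end-offsets along the wire are a = 0.0297 m and b = 0.0328 m.
sinθ₁ = 0.0297/√(0.0297²+0.0276²) = 0.7325; sinθ₂ = 0.0328/√(0.0328²+0.0276²) = 0.7652.
B = (4π×10⁻⁷ × 0.808) / (4π × 0.0276) × (0.7325 + 0.7652) = 4.38×10⁻⁶ T.

B ≈ 4.38 μT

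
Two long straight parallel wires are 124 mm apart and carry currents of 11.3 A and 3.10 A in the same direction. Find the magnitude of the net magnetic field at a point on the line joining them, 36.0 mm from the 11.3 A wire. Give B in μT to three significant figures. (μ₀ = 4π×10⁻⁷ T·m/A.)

B ≈ 55.7 μT

Each long wire gives B = μ₀I/(2πd). Distances are d₁ = 0.036 m and d₂ = 0.088 m.
B₁ = 6.28×10⁻⁵ T, B₂ = 7.05×10⁻⁶ T.
Between parallel currents the two contributions point in opposite directions, so they subtract. B = |B₁ − B₂| = |6.28×10⁻⁵ − 7.05×10⁻⁶| = 5.57×10⁻⁵ T.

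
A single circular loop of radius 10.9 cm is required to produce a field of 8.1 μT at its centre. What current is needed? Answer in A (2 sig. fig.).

I ≈ 1.4 A

At the centre of a circular loop B = μ₀I/(2R), so I = 2RB/μ₀.
With R = 0.109 m, I = 2 × 0.109 × 8.10×10⁻⁶ / (4π×10⁻⁷) = 1.41 A.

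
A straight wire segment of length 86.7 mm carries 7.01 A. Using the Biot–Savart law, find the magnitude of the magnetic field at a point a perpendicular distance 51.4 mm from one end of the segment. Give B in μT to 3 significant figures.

For a finite straight segment, B = (μ₀I/4πd)(sinθ₁ + sinθ₂), where θ₁, θ₂ are the angles from the perpendicular to each end.
The perpendicular foot is at one end, so the two end-offsets along the wire are 0 and L = 0.0867 m.
sinθ₁ = 0/√(0²+0.0514²) = 0.0000; sinθ₂ = 0.0867/√(0.0867²+0.0514²) = 0.8602.
B = (4π×10⁻⁷ × 7.01) / (4π × 0.0514) × (0.0000 + 0.8602) = 1.17×10⁻⁵ T.

B ≈ 11.7 μT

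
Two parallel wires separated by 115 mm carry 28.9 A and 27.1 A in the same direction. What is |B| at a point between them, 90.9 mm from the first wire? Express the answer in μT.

Each long wire gives B = μ₀I/(2πd). Distances are d₁ = 0.0909 m and d₂ = 0.0241 m.
B₁ = 6.36×10⁻⁵ T, B₂ = 2.25×10⁻⁴ T.
Between parallel currents the two contributions point in opposite directions, so they subtract. B = |B₁ − B₂| = |6.36×10⁻⁵ − 2.25×10⁻⁴| = 1.61×10⁻⁴ T.

B ≈ 161 μT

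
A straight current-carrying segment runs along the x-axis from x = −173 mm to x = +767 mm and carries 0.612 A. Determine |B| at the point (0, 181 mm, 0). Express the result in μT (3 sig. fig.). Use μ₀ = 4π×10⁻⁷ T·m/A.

For a finite straight segment, B = (μ₀I/4πd)(sinθ₁ + sinθ₂), where θ₁, θ₂ are the angles from the perpendicular to each end.
The perpendicular distance is d = 0.181 m; the end-offsets along the wire are a = 0.173 m and b = 0.767 m.
sinθ₁ = 0.173/√(0.173²+0.181²) = 0.6910; sinθ₂ = 0.767/√(0.767²+0.181²) = 0.9733.
B = (4π×10⁻⁷ × 0.612) / (4π × 0.181) × (0.6910 + 0.9733) = 5.63×10⁻⁷ T.

B ≈ 0.563 μT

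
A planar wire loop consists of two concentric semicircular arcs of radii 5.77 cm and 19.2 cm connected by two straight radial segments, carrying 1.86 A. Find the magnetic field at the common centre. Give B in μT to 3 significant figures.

The radial connectors point toward the centre, so dl × r̂ = 0 and they contribute nothing.
Each semicircle gives μ₀I/(4R): inner arc 1.01×10⁻⁵ T, outer arc 3.04×10⁻⁶ T.
The two arcs carry current in opposite angular senses, so their fields oppose: B = |1.01×10⁻⁵ − 3.04×10⁻⁶| = 7.08×10⁻⁶ T.

B ≈ 7.08 μT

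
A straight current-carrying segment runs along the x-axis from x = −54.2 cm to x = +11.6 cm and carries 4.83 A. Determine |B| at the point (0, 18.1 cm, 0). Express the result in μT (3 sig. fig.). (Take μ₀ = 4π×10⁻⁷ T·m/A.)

For a finite straight segment, B = (μ₀I/4πd)(sinθ₁ + sinθ₂), where θ₁, θ₂ are the angles from the perpendicular to each end.
The perpendicular distance is d = 0.181 m; the end-offsets along the wire are a = 0.542 m and b = 0.116 m.
sinθ₁ = 0.542/√(0.542²+0.181²) = 0.9485; sinθ₂ = 0.116/√(0.116²+0.181²) = 0.5396.
B = (4π×10⁻⁷ × 4.83) / (4π × 0.181) × (0.9485 + 0.5396) = 3.97×10⁻⁶ T.

B ≈ 3.97 μT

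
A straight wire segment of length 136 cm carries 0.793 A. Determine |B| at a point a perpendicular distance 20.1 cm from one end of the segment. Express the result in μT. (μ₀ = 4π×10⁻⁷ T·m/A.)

For a finite straight segment, B = (μ₀I/4πd)(sinθ₁ + sinθ₂), where θ₁, θ₂ are the angles from the perpendicular to each end.
The perpendicular foot is at one end, so the two end-offsets along the wire are 0 and L = 1.36 m.
sinθ₁ = 0/√(0²+0.201²) = 0.0000; sinθ₂ = 1.36/√(1.36²+0.201²) = 0.9893.
B = (4π×10⁻⁷ × 0.793) / (4π × 0.201) × (0.0000 + 0.9893) = 3.90×10⁻⁷ T.

B ≈ 0.390 μT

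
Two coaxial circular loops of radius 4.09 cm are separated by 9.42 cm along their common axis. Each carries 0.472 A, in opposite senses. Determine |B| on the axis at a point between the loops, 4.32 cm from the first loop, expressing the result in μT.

Each loop contributes B = μ₀IR²/[2(R²+z²)^(3/2)] on the axis, with z measured from that loop.
Loop 1 (z = 0.0432 m): B₁ = 2.36×10⁻⁶ T. Loop 2 (z = 0.051 m): B₂ = 1.78×10⁻⁶ T.
The fields oppose: B = |B₁ − B₂| = 5.81×10⁻⁷ T.

B ≈ 0.581 μT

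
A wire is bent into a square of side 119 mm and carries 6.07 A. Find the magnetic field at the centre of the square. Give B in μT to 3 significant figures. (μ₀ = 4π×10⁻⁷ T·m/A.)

Each side is a finite straight segment at perpendicular distance d = a/(2 tan(π/4)) = 0.0595 m from the centre, with end-angles ±π/4.
One side contributes B₁ = (μ₀I/4πd)·2 sin(π/4) = 1.44×10⁻⁵ T.
All 4 sides add in the same direction: B = 4 × 1.44×10⁻⁵ = 5.77×10⁻⁵ T.

B ≈ 57.7 μT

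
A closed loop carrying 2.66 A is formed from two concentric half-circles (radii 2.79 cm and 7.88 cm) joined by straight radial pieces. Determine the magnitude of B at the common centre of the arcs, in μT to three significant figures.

B ≈ 19.3 μT

The radial connectors point toward the centre, so dl × r̂ = 0 and they contribute nothing.
Each semicircle gives μ₀I/(4R): inner arc 3.00×10⁻⁵ T, outer arc 1.06×10⁻⁵ T.
The two arcs carry current in opposite angular senses, so their fields oppose: B = |3.00×10⁻⁵ − 1.06×10⁻⁵| = 1.93×10⁻⁵ T.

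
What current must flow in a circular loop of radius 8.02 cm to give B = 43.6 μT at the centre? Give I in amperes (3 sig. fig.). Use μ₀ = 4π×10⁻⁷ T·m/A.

I ≈ 5.57 A

At the centre of a circular loop B = μ₀I/(2R), so I = 2RB/μ₀.
With R = 0.0802 m, I = 2 × 0.0802 × 4.36×10⁻⁵ / (4π×10⁻⁷) = 5.57 A.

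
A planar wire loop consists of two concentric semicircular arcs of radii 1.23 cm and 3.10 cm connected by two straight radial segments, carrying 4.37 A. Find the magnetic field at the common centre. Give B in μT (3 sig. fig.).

The radial connectors point toward the centre, so dl × r̂ = 0 and they contribute nothing.
Each semicircle gives μ₀I/(4R): inner arc 1.12×10⁻⁴ T, outer arc 4.43×10⁻⁵ T.
The two arcs carry current in opposite angular senses, so their fields oppose: B = |1.12×10⁻⁴ − 4.43×10⁻⁵| = 6.73×10⁻⁵ T.

B ≈ 67.3 μT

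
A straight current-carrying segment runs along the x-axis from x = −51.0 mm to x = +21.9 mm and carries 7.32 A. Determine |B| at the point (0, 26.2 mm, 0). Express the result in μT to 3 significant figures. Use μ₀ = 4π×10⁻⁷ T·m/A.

For a finite straight segment, B = (μ₀I/4πd)(sinθ₁ + sinθ₂), where θ₁, θ₂ are the angles from the perpendicular to each end.
The perpendicular distance is d = 0.0262 m; the end-offsets along the wire are a = 0.051 m and b = 0.0219 m.
sinθ₁ = 0.051/√(0.051²+0.0262²) = 0.8895; sinθ₂ = 0.0219/√(0.0219²+0.0262²) = 0.6413.
B = (4π×10⁻⁷ × 7.32) / (4π × 0.0262) × (0.8895 + 0.6413) = 4.28×10⁻⁵ T.

B ≈ 42.8 μT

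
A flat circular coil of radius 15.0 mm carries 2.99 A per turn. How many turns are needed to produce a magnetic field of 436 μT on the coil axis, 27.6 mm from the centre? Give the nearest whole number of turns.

For an N-turn coil, B = Nμ₀IR²/[2(R²+z²)^(3/2)]. A single turn gives B₁ = 1.36×10⁻⁵ T with R = 0.015 m, z = 0.0276 m.
N = B/B₁ = 4.36×10⁻⁴ / 1.36×10⁻⁵ = 31.97.

N = 32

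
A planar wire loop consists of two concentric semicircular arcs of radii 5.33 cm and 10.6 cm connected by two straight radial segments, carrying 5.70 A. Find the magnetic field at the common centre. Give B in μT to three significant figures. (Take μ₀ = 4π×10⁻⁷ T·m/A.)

B ≈ 16.7 μT

The radial connectors point toward the centre, so dl × r̂ = 0 and they contribute nothing.
Each semicircle gives μ₀I/(4R): inner arc 3.36×10⁻⁵ T, outer arc 1.69×10⁻⁵ T.
The two arcs carry current in opposite angular senses, so their fields oppose: B = |3.36×10⁻⁵ − 1.69×10⁻⁵| = 1.67×10⁻⁵ T.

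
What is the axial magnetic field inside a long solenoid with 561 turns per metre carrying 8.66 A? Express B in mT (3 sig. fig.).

B ≈ 6.11 mT

Inside a long solenoid, B = μ₀nI with n = 561 turns/m.
B = 4π×10⁻⁷ × 561 × 8.66 = 6.11×10⁻³ T.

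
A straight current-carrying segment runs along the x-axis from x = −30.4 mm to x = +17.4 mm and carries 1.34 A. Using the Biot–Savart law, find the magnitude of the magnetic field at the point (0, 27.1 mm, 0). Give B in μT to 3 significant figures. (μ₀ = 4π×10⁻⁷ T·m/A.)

For a finite straight segment, B = (μ₀I/4πd)(sinθ₁ + sinθ₂), where θ₁, θ₂ are the angles from the perpendicular to each end.
The perpendicular distance is d = 0.0271 m; the end-offsets along the wire are a = 0.0304 m and b = 0.0174 m.
sinθ₁ = 0.0304/√(0.0304²+0.0271²) = 0.7465; sinθ₂ = 0.0174/√(0.0174²+0.0271²) = 0.5403.
B = (4π×10⁻⁷ × 1.34) / (4π × 0.0271) × (0.7465 + 0.5403) = 6.36×10⁻⁶ T.

B ≈ 6.36 μT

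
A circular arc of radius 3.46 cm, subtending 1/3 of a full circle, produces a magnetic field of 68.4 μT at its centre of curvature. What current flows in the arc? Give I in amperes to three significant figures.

I ≈ 11.3 A

For a circular arc, B = μ₀Iφ/(4πR) with φ in radians; here φ = 2.094 rad.
So I = 4πRB/(μ₀φ) = 4π × 0.0346 × 6.84×10⁻⁵ / (4π×10⁻⁷ × 2.094) = 11.3 A.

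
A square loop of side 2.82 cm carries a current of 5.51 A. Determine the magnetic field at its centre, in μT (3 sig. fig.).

B ≈ 221 μT

Each side is a finite straight segment at perpendicular distance d = a/(2 tan(π/4)) = 0.0141 m from the centre, with end-angles ±π/4.
One side contributes B₁ = (μ₀I/4πd)·2 sin(π/4) = 5.53×10⁻⁵ T.
All 4 sides add in the same direction: B = 4 × 5.53×10⁻⁵ = 2.21×10⁻⁴ T.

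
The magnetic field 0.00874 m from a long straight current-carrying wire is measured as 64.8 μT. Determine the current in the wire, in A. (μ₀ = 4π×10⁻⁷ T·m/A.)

For a long straight wire B = μ₀I/(2πd), so I = 2πdB/μ₀.
I = 2π × 0.00874 × 6.48×10⁻⁵ / (4π×10⁻⁷) = 2.83 A.

I ≈ 2.83 A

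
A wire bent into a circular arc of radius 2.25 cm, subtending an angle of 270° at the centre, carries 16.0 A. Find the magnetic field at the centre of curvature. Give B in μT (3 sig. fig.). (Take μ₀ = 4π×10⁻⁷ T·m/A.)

B ≈ 335 μT

The Biot–Savart field of a circular arc at its centre is B = μ₀Iφ/(4πR), with φ = 4.712 rad.
B = (4π×10⁻⁷ × 16.0 × 4.712) / (4π × 0.0225) = 3.35×10⁻⁴ T.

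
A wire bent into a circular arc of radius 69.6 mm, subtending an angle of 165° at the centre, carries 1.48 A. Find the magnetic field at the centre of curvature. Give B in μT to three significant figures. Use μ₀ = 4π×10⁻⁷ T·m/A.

B ≈ 6.12 μT

The Biot–Savart field of a circular arc at its centre is B = μ₀Iφ/(4πR), with φ = 2.88 rad.
B = (4π×10⁻⁷ × 1.48 × 2.88) / (4π × 0.0696) = 6.12×10⁻⁶ T.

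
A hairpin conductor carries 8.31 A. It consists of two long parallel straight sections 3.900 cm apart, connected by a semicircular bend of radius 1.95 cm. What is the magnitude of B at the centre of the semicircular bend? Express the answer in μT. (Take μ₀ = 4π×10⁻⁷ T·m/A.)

B ≈ 219 μT

The semicircular arc contributes B_arc = μ₀I·π/(4πR) = μ₀I/(4R) = 1.34×10⁻⁴ T.
Each semi-infinite lead is at perpendicular distance R = 0.0195 m from the centre, with the perpendicular foot at its near end, so it contributes μ₀I/(4πR); both point the same way, together 8.52×10⁻⁵ T.
Arc and leads all point the same direction: B = 1.34×10⁻⁴ + 8.52×10⁻⁵ = 2.19×10⁻⁴ T.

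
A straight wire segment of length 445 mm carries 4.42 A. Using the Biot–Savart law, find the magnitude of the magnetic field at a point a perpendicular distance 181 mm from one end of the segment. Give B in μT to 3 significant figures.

For a finite straight segment, B = (μ₀I/4πd)(sinθ₁ + sinθ₂), where θ₁, θ₂ are the angles from the perpendicular to each end.
The perpendicular foot is at one end, so the two end-offsets along the wire are 0 and L = 0.445 m.
sinθ₁ = 0/√(0²+0.181²) = 0.0000; sinθ₂ = 0.445/√(0.445²+0.181²) = 0.9263.
B = (4π×10⁻⁷ × 4.42) / (4π × 0.181) × (0.0000 + 0.9263) = 2.26×10⁻⁶ T.

B ≈ 2.26 μT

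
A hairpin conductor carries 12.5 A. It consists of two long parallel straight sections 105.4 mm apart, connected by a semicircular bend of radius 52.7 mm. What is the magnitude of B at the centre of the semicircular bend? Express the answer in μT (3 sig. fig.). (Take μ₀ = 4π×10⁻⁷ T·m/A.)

B ≈ 122 μT

The semicircular arc contributes B_arc = μ₀I·π/(4πR) = μ₀I/(4R) = 7.45×10⁻⁵ T.
Each semi-infinite lead is at perpendicular distance R = 0.0527 m from the centre, with the perpendicular foot at its near end, so it contributes μ₀I/(4πR); both point the same way, together 4.74×10⁻⁵ T.
Arc and leads all point the same direction: B = 7.45×10⁻⁵ + 4.74×10⁻⁵ = 1.22×10⁻⁴ T.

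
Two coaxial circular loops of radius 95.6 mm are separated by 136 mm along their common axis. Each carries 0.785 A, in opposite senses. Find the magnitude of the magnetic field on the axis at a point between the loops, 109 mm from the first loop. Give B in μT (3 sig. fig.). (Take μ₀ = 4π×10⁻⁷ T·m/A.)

Each loop contributes B = μ₀IR²/[2(R²+z²)^(3/2)] on the axis, with z measured from that loop.
Loop 1 (z = 0.109 m): B₁ = 1.48×10⁻⁶ T. Loop 2 (z = 0.027 m): B₂ = 4.60×10⁻⁶ T.
The fields oppose: B = |B₁ − B₂| = 3.12×10⁻⁶ T.

B ≈ 3.12 μT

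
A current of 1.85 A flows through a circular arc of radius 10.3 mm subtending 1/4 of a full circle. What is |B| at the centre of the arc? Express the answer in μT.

The Biot–Savart field of a circular arc at its centre is B = μ₀Iφ/(4πR), with φ = 1.571 rad.
B = (4π×10⁻⁷ × 1.85 × 1.571) / (4π × 0.0103) = 2.82×10⁻⁵ T.

B ≈ 28.2 μT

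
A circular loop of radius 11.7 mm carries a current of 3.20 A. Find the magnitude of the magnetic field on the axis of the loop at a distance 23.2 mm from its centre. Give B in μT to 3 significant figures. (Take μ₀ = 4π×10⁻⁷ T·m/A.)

On the axis of a circular loop, B = μ₀IR² / [2(R²+z²)^(3/2)].
R² + z² = (0.0117)² + (0.0232)² = 0.0006751 m², and (R²+z²)^(3/2) = 1.75×10⁻⁵ m³.
B = (4π×10⁻⁷ × 3.20 × 0.0001369) / (2 × 1.75×10⁻⁵) = 1.57×10⁻⁵ T.

B ≈ 15.7 μT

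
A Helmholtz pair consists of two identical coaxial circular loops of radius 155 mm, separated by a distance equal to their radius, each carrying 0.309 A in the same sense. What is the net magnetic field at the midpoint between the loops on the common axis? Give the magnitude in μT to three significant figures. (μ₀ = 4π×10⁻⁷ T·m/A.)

B ≈ 1.79 μT

Each loop contributes B = μ₀IR²/[2(R²+z²)^(3/2)] on the axis, with z measured from that loop.
Loop 1 (z = 0.0775 m): B₁ = 8.96×10⁻⁷ T. Loop 2 (z = 0.0775 m): B₂ = 8.96×10⁻⁷ T.
The fields add: B = B₁ + B₂ = 1.79×10⁻⁶ T.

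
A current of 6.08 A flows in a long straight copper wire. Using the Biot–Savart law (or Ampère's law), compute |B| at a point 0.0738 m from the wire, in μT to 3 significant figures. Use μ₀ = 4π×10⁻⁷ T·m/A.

B ≈ 16.5 μT

For an infinitely long straight wire, B = μ₀I/(2πd).
B = (4π×10⁻⁷ × 6.08) / (2π × 0.0738) = 1.65×10⁻⁵ T.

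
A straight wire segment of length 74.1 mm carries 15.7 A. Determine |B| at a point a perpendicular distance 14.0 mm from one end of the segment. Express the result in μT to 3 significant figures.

For a finite straight segment, B = (μ₀I/4πd)(sinθ₁ + sinθ₂), where θ₁, θ₂ are the angles from the perpendicular to each end.
The perpendicular foot is at one end, so the two end-offsets along the wire are 0 and L = 0.0741 m.
sinθ₁ = 0/√(0²+0.014²) = 0.0000; sinθ₂ = 0.0741/√(0.0741²+0.014²) = 0.9826.
B = (4π×10⁻⁷ × 15.7) / (4π × 0.014) × (0.0000 + 0.9826) = 1.10×10⁻⁴ T.

B ≈ 110 μT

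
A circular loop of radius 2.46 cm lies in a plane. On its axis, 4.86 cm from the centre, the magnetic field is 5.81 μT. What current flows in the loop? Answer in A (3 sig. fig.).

I ≈ 2.47 A

On the axis of a loop, B = μ₀IR²/[2(R²+z²)^(3/2)], so I = 2B(R²+z²)^(3/2)/(μ₀R²).
R² + z² = 0.0006052 + 0.002362 = 0.002967 m²; raised to 3/2 gives 1.62×10⁻⁴ m³.
I = 2 × 5.81×10⁻⁶ × 1.62×10⁻⁴ / (1.26×10⁻⁶ × 0.0006052) = 2.47 A.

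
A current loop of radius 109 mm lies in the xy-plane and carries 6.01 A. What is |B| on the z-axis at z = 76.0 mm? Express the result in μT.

On the axis of a circular loop, B = μ₀IR² / [2(R²+z²)^(3/2)].
R² + z² = (0.109)² + (0.076)² = 0.01766 m², and (R²+z²)^(3/2) = 2.35×10⁻³ m³.
B = (4π×10⁻⁷ × 6.01 × 0.01188) / (2 × 2.35×10⁻³) = 1.91×10⁻⁵ T.

B ≈ 19.1 μT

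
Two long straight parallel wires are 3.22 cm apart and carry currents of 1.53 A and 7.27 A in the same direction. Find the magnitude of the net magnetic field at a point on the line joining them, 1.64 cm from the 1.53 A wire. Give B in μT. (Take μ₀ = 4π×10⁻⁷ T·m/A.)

Each long wire gives B = μ₀I/(2πd). Distances are d₁ = 0.0164 m and d₂ = 0.0158 m.
B₁ = 1.87×10⁻⁵ T, B₂ = 9.20×10⁻⁵ T.
Between parallel currents the two contributions point in opposite directions, so they subtract. B = |B₁ − B₂| = |1.87×10⁻⁵ − 9.20×10⁻⁵| = 7.34×10⁻⁵ T.

B ≈ 73.4 μT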